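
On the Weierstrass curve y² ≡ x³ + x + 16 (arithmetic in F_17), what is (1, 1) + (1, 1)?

tangent at (1, 1): λ = (3·1² + 1)/(2·1) ≡ 4/2. 2⁻¹ ≡ 9 (mod 17) since 2·9 = 18 ≡ 1, so λ ≡ 4·9 ≡ 2.
  x = λ² - 1 - 1 = 4 - 2 ≡ 2; y = λ·(1 - 2) - 1 ≡ 14. → (2, 14)

(2, 14)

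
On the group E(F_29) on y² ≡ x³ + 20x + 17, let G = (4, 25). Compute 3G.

Repeated addition: build up to 3G.
2G: tangent at (4, 25): λ = (3·4² + 20)/(2·25) ≡ 10/21. 21⁻¹ ≡ 18 (mod 29) since 21·18 = 378 ≡ 1, so λ ≡ 10·18 ≡ 6.
  x = λ² - 4 - 4 = 36 - 8 ≡ 28; y = λ·(4 - 28) - 25 ≡ 5. → (28, 5)
3G: (28, 5) + (4, 25). λ = (25 - 5)/(4 - 28) ≡ 20/5 mod 29. 5⁻¹ ≡ 6 (mod 29), so λ ≡ 4.
  x = λ² - 28 - 4 = 16 - 32 ≡ 13; y = λ·(28 - 13) - 5 ≡ 26. → (13, 26)

(13, 26)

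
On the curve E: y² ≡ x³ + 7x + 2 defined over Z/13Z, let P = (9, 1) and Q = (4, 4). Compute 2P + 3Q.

First 2P:
Repeated addition: build up to 2P.
2P: tangent at (9, 1): λ = (3·9² + 7)/(2·1) ≡ 3/2. 2⁻¹ ≡ 7 (mod 13), so λ ≡ 3·7 ≡ 8.
  x = λ² - 9 - 9 = 64 - 18 ≡ 7; y = λ·(9 - 7) - 1 ≡ 2. → (7, 2)
2P = (7, 2).
Next 3Q:
Repeated addition: build up to 3Q.
2Q: tangent at (4, 4): λ = (3·4² + 7)/(2·4) ≡ 3/8. 8⁻¹ ≡ 5 (mod 13), so λ ≡ 3·5 ≡ 2.
  x = λ² - 4 - 4 = 4 - 8 ≡ 9; y = λ·(4 - 9) - 4 ≡ 12. → (9, 12)
3Q: (9, 12) + (4, 4). λ = (4 - 12)/(4 - 9) ≡ 5/8 mod 13. 8⁻¹ ≡ 5 (mod 13), so λ ≡ 12.
  x = λ² - 9 - 4 = 144 - 13 ≡ 1; y = λ·(9 - 1) - 12 ≡ 6. → (1, 6)
3Q = (1, 6).
Finally 2P + 3Q:
(7, 2) + (1, 6). λ = (6 - 2)/(1 - 7) ≡ 4/7 mod 13. 7⁻¹ ≡ 2 (mod 13), so λ ≡ 8.
  x = λ² - 7 - 1 = 64 - 8 ≡ 4; y = λ·(7 - 4) - 2 ≡ 9. → (4, 9)

(4, 9)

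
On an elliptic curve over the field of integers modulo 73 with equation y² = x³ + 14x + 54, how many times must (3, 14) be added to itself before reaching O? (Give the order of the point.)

2P: tangent at (3, 14): λ = (3·3² + 14)/(2·14) ≡ 41/28. 28⁻¹ ≡ 60 (mod 73), so λ ≡ 41·60 ≡ 51.
  x = λ² - 3 - 3 = 2601 - 6 ≡ 40; y = λ·(3 - 40) - 14 ≡ 70. → (40, 70)
3P: (40, 70) + (3, 14). λ = (14 - 70)/(3 - 40) ≡ 17/36 mod 73. 36⁻¹ ≡ 71 (mod 73), so λ ≡ 39.
  x = λ² - 40 - 3 = 1521 - 43 ≡ 18; y = λ·(40 - 18) - 70 ≡ 58. → (18, 58)
4P: (18, 58) + (3, 14). λ = (14 - 58)/(3 - 18) ≡ 29/58 mod 73. 58⁻¹ ≡ 34 (mod 73), so λ ≡ 37.
  x = λ² - 18 - 3 = 1369 - 21 ≡ 34; y = λ·(18 - 34) - 58 ≡ 7. → (34, 7)
5P: (34, 7) + (3, 14). λ = (14 - 7)/(3 - 34) ≡ 7/42 mod 73. 42⁻¹ ≡ 40 (mod 73), so λ ≡ 61.
  x = λ² - 34 - 3 = 3721 - 37 ≡ 34; y = λ·(34 - 34) - 7 ≡ 66. → (34, 66)
6P: (34, 66) + (3, 14). λ = (14 - 66)/(3 - 34) ≡ 21/42 mod 73. 42⁻¹ ≡ 40 (mod 73) since 42·40 = 1680 ≡ 1, so λ ≡ 37.
  x = λ² - 34 - 3 = 1369 - 37 ≡ 18; y = λ·(34 - 18) - 66 ≡ 15. → (18, 15)
7P: (18, 15) + (3, 14). λ = (14 - 15)/(3 - 18) ≡ 72/58 mod 73. 58⁻¹ ≡ 34 (mod 73) since 58·34 = 1972 ≡ 1, so λ ≡ 39.
  x = λ² - 18 - 3 = 1521 - 21 ≡ 40; y = λ·(18 - 40) - 15 ≡ 3. → (40, 3)
8P: (40, 3) + (3, 14). λ = (14 - 3)/(3 - 40) ≡ 11/36 mod 73. 36⁻¹ ≡ 71 (mod 73), so λ ≡ 51.
  x = λ² - 40 - 3 = 2601 - 43 ≡ 3; y = λ·(40 - 3) - 3 ≡ 59. → (3, 59)
9P: (3, 59) + (3, 14): same x and y₁ ≡ -y₂, so the sum is O.
9P = O, so the order is 9.

9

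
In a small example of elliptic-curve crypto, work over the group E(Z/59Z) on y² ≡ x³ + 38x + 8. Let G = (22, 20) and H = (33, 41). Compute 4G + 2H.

First 4G:
Repeated addition: build up to 4G.
2G: tangent at (22, 20): λ = (3·22² + 38)/(2·20) ≡ 15/40. 40⁻¹ ≡ 31 (mod 59), so λ ≡ 15·31 ≡ 52.
  x = λ² - 22 - 22 = 2704 - 44 ≡ 5; y = λ·(22 - 5) - 20 ≡ 38. → (5, 38)
3G: (5, 38) + (22, 20). λ = (20 - 38)/(22 - 5) ≡ 41/17 mod 59. 17⁻¹ ≡ 7 (mod 59), so λ ≡ 51.
  x = λ² - 5 - 22 = 2601 - 27 ≡ 37; y = λ·(5 - 37) - 38 ≡ 41. → (37, 41)
4G: (37, 41) + (22, 20). λ = (20 - 41)/(22 - 37) ≡ 38/44 mod 59. 44⁻¹ ≡ 55 (mod 59), so λ ≡ 25.
  x = λ² - 37 - 22 = 625 - 59 ≡ 35; y = λ·(37 - 35) - 41 ≡ 9. → (35, 9)
4G = (35, 9).
Next 2H:
Repeated addition: build up to 2H.
2H: tangent at (33, 41): λ = (3·33² + 38)/(2·41) ≡ 1/23. 23⁻¹ ≡ 18 (mod 59) since 23·18 = 414 ≡ 1, so λ ≡ 1·18 ≡ 18.
  x = λ² - 33 - 33 = 324 - 66 ≡ 22; y = λ·(33 - 22) - 41 ≡ 39. → (22, 39)
2H = (22, 39).
Finally 4G + 2H:
(35, 9) + (22, 39). λ = (39 - 9)/(22 - 35) ≡ 30/46 mod 59. 46⁻¹ ≡ 9 (mod 59), so λ ≡ 34.
  x = λ² - 35 - 22 = 1156 - 57 ≡ 37; y = λ·(35 - 37) - 9 ≡ 41. → (37, 41)

(37, 41)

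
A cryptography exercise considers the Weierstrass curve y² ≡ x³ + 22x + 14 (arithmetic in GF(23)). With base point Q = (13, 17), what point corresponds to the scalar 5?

Double-and-add on 5 = (101)₂. Start with Q = (13, 17) for the leading 1-bit.
double: tangent at (13, 17): λ = (3·13² + 22)/(2·17) ≡ 0/11. 11⁻¹ ≡ 21 (mod 23) since 11·21 = 231 ≡ 1, so λ ≡ 0·21 ≡ 0.
  x = λ² - 13 - 13 = 0 - 26 ≡ 20; y = λ·(13 - 20) - 17 ≡ 6. → (20, 6)
double: tangent at (20, 6): λ = (3·20² + 22)/(2·6) ≡ 3/12. 12⁻¹ ≡ 2 (mod 23), so λ ≡ 3·2 ≡ 6.
  x = λ² - 20 - 20 = 36 - 40 ≡ 19; y = λ·(20 - 19) - 6 ≡ 0. → (19, 0)
add Q: (19, 0) + (13, 17). λ = (17 - 0)/(13 - 19) ≡ 17/17 mod 23. 17⁻¹ ≡ 19 (mod 23), so λ ≡ 1.
  x = λ² - 19 - 13 = 1 - 32 ≡ 15; y = λ·(19 - 15) - 0 ≡ 4. → (15, 4)

(15, 4)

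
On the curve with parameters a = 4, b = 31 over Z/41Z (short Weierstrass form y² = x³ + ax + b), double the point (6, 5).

tangent at (6, 5): λ = (3·6² + 4)/(2·5) ≡ 30/10. 10⁻¹ ≡ 37 (mod 41), so λ ≡ 30·37 ≡ 3.
  x = λ² - 6 - 6 = 9 - 12 ≡ 38; y = λ·(6 - 38) - 5 ≡ 22. → (38, 22)

(38, 22)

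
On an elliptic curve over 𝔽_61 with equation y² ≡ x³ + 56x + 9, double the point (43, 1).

tangent at (43, 1): λ = (3·43² + 56)/(2·1) ≡ 52/2. 2⁻¹ ≡ 31 (mod 61) since 2·31 = 62 ≡ 1, so λ ≡ 52·31 ≡ 26.
  x = λ² - 43 - 43 = 676 - 86 ≡ 41; y = λ·(43 - 41) - 1 ≡ 51. → (41, 51)

(41, 51)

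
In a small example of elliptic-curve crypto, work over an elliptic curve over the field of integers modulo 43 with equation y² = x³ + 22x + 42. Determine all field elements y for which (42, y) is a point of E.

x³ + 22x + 42 = 75054 ≡ 19 (mod 43).
19 is a non-residue mod 43; no y exists.

none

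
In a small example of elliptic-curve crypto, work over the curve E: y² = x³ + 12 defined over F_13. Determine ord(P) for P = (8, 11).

2P: tangent at (8, 11): λ = (3·8² + 0)/(2·11) ≡ 10/9. 9⁻¹ ≡ 3 (mod 13) since 9·3 = 27 ≡ 1, so λ ≡ 10·3 ≡ 4.
  x = λ² - 8 - 8 = 16 - 16 ≡ 0; y = λ·(8 - 0) - 11 ≡ 8. → (0, 8)
3P: (0, 8) + (8, 11). λ = (11 - 8)/(8 - 0) ≡ 3/8 mod 13. 8⁻¹ ≡ 5 (mod 13), so λ ≡ 2.
  x = λ² - 0 - 8 = 4 - 8 ≡ 9; y = λ·(0 - 9) - 8 ≡ 0. → (9, 0)
4P: (9, 0) + (8, 11). λ = (11 - 0)/(8 - 9) ≡ 11/12 mod 13. 12⁻¹ ≡ 12 (mod 13), so λ ≡ 2.
  x = λ² - 9 - 8 = 4 - 17 ≡ 0; y = λ·(9 - 0) - 0 ≡ 5. → (0, 5)
5P: (0, 5) + (8, 11). λ = (11 - 5)/(8 - 0) ≡ 6/8 mod 13. 8⁻¹ ≡ 5 (mod 13), so λ ≡ 4.
  x = λ² - 0 - 8 = 16 - 8 ≡ 8; y = λ·(0 - 8) - 5 ≡ 2. → (8, 2)
6P: (8, 2) + (8, 11): same x and y₁ ≡ -y₂, so the sum is ∞.
6P = ∞, so the order is 6.

6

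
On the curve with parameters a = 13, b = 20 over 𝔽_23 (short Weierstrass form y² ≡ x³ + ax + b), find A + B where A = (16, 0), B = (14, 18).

(5, 16)

(16, 0) + (14, 18). λ = (18 - 0)/(14 - 16) ≡ 18/21 mod 23. 21⁻¹ ≡ 11 (mod 23) since 21·11 = 231 ≡ 1, so λ ≡ 14.
  x = λ² - 16 - 14 = 196 - 30 ≡ 5; y = λ·(16 - 5) - 0 ≡ 16. → (5, 16)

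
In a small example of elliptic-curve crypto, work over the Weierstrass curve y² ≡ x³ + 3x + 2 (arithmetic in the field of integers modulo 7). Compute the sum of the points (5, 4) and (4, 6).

(5, 4) + (4, 6). λ = (6 - 4)/(4 - 5) ≡ 2/6 mod 7. 6⁻¹ ≡ 6 (mod 7) since 6·6 = 36 ≡ 1, so λ ≡ 5.
  x = λ² - 5 - 4 = 25 - 9 ≡ 2; y = λ·(5 - 2) - 4 ≡ 4. → (2, 4)

(2, 4)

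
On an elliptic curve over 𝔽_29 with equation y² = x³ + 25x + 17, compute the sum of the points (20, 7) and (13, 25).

(20, 7) + (13, 25). λ = (25 - 7)/(13 - 20) ≡ 18/22 mod 29. 22⁻¹ ≡ 4 (mod 29) since 22·4 = 88 ≡ 1, so λ ≡ 14.
  x = λ² - 20 - 13 = 196 - 33 ≡ 18; y = λ·(20 - 18) - 7 ≡ 21. → (18, 21)

(18, 21)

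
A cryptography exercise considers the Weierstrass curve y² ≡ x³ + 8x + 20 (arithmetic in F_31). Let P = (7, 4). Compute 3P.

Repeated addition: build up to 3P.
2P: tangent at (7, 4): λ = (3·7² + 8)/(2·4) ≡ 0/8. 8⁻¹ ≡ 4 (mod 31), so λ ≡ 0·4 ≡ 0.
  x = λ² - 7 - 7 = 0 - 14 ≡ 17; y = λ·(7 - 17) - 4 ≡ 27. → (17, 27)
3P: (17, 27) + (7, 4). λ = (4 - 27)/(7 - 17) ≡ 8/21 mod 31. 21⁻¹ ≡ 3 (mod 31), so λ ≡ 24.
  x = λ² - 17 - 7 = 576 - 24 ≡ 25; y = λ·(17 - 25) - 27 ≡ 29. → (25, 29)

(25, 29)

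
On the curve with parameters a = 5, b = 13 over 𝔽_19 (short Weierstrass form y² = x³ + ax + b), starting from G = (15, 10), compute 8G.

(7, 12)

Double-and-add on 8 = (1000)₂. Start with G = (15, 10) for the leading 1-bit.
double: tangent at (15, 10): λ = (3·15² + 5)/(2·10) ≡ 15/1. 1⁻¹ ≡ 1 (mod 19), so λ ≡ 15·1 ≡ 15.
  x = λ² - 15 - 15 = 225 - 30 ≡ 5; y = λ·(15 - 5) - 10 ≡ 7. → (5, 7)
double: tangent at (5, 7): λ = (3·5² + 5)/(2·7) ≡ 4/14. 14⁻¹ ≡ 15 (mod 19) since 14·15 = 210 ≡ 1, so λ ≡ 4·15 ≡ 3.
  x = λ² - 5 - 5 = 9 - 10 ≡ 18; y = λ·(5 - 18) - 7 ≡ 11. → (18, 11)
double: tangent at (18, 11): λ = (3·18² + 5)/(2·11) ≡ 8/3. 3⁻¹ ≡ 13 (mod 19), so λ ≡ 8·13 ≡ 9.
  x = λ² - 18 - 18 = 81 - 36 ≡ 7; y = λ·(18 - 7) - 11 ≡ 12. → (7, 12)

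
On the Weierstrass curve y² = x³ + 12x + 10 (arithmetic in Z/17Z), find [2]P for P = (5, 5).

(5, 12)

tangent at (5, 5): λ = (3·5² + 12)/(2·5) ≡ 2/10. 10⁻¹ ≡ 12 (mod 17) since 10·12 = 120 ≡ 1, so λ ≡ 2·12 ≡ 7.
  x = λ² - 5 - 5 = 49 - 10 ≡ 5; y = λ·(5 - 5) - 5 ≡ 12. → (5, 12)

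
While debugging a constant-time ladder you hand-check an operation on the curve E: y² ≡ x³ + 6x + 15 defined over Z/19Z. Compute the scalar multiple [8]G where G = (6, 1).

Repeated addition: build up to 8G.
2G: tangent at (6, 1): λ = (3·6² + 6)/(2·1) ≡ 0/2. 2⁻¹ ≡ 10 (mod 19), so λ ≡ 0·10 ≡ 0.
  x = λ² - 6 - 6 = 0 - 12 ≡ 7; y = λ·(6 - 7) - 1 ≡ 18. → (7, 18)
3G: (7, 18) + (6, 1). λ = (1 - 18)/(6 - 7) ≡ 2/18 mod 19. 18⁻¹ ≡ 18 (mod 19) since 18·18 = 324 ≡ 1, so λ ≡ 17.
  x = λ² - 7 - 6 = 289 - 13 ≡ 10; y = λ·(7 - 10) - 18 ≡ 7. → (10, 7)
4G: (10, 7) + (6, 1). λ = (1 - 7)/(6 - 10) ≡ 13/15 mod 19. 15⁻¹ ≡ 14 (mod 19), so λ ≡ 11.
  x = λ² - 10 - 6 = 121 - 16 ≡ 10; y = λ·(10 - 10) - 7 ≡ 12. → (10, 12)
5G: (10, 12) + (6, 1). λ = (1 - 12)/(6 - 10) ≡ 8/15 mod 19. 15⁻¹ ≡ 14 (mod 19), so λ ≡ 17.
  x = λ² - 10 - 6 = 289 - 16 ≡ 7; y = λ·(10 - 7) - 12 ≡ 1. → (7, 1)
6G: (7, 1) + (6, 1). λ = (1 - 1)/(6 - 7) ≡ 0/18 mod 19. 18⁻¹ ≡ 18 (mod 19), so λ ≡ 0.
  x = λ² - 7 - 6 = 0 - 13 ≡ 6; y = λ·(7 - 6) - 1 ≡ 18. → (6, 18)
7G: (6, 18) + (6, 1): same x and y₁ ≡ -y₂, so the sum is 𝒪.
8G: 𝒪 + (6, 1) = (6, 1) (identity).

(6, 1)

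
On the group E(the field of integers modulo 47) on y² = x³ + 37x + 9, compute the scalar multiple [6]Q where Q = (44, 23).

(9, 15)

Double-and-add on 6 = (110)₂. Start with Q = (44, 23) for the leading 1-bit.
double: tangent at (44, 23): λ = (3·44² + 37)/(2·23) ≡ 17/46. 46⁻¹ ≡ 46 (mod 47) since 46·46 = 2116 ≡ 1, so λ ≡ 17·46 ≡ 30.
  x = λ² - 44 - 44 = 900 - 88 ≡ 13; y = λ·(44 - 13) - 23 ≡ 14. → (13, 14)
add Q: (13, 14) + (44, 23). λ = (23 - 14)/(44 - 13) ≡ 9/31 mod 47. 31⁻¹ ≡ 44 (mod 47) since 31·44 = 1364 ≡ 1, so λ ≡ 20.
  x = λ² - 13 - 44 = 400 - 57 ≡ 14; y = λ·(13 - 14) - 14 ≡ 13. → (14, 13)
double: tangent at (14, 13): λ = (3·14² + 37)/(2·13) ≡ 14/26. 26⁻¹ ≡ 38 (mod 47) since 26·38 = 988 ≡ 1, so λ ≡ 14·38 ≡ 15.
  x = λ² - 14 - 14 = 225 - 28 ≡ 9; y = λ·(14 - 9) - 13 ≡ 15. → (9, 15)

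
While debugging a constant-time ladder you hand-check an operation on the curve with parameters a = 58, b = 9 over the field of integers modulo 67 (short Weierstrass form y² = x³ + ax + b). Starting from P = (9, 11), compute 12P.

(11, 54)

Repeated addition: build up to 12P.
2P: tangent at (9, 11): λ = (3·9² + 58)/(2·11) ≡ 33/22. 22⁻¹ ≡ 64 (mod 67) since 22·64 = 1408 ≡ 1, so λ ≡ 33·64 ≡ 35.
  x = λ² - 9 - 9 = 1225 - 18 ≡ 1; y = λ·(9 - 1) - 11 ≡ 1. → (1, 1)
3P: (1, 1) + (9, 11). λ = (11 - 1)/(9 - 1) ≡ 10/8 mod 67. 8⁻¹ ≡ 42 (mod 67), so λ ≡ 18.
  x = λ² - 1 - 9 = 324 - 10 ≡ 46; y = λ·(1 - 46) - 1 ≡ 60. → (46, 60)
4P: (46, 60) + (9, 11). λ = (11 - 60)/(9 - 46) ≡ 18/30 mod 67. 30⁻¹ ≡ 38 (mod 67) since 30·38 = 1140 ≡ 1, so λ ≡ 14.
  x = λ² - 46 - 9 = 196 - 55 ≡ 7; y = λ·(46 - 7) - 60 ≡ 17. → (7, 17)
5P: (7, 17) + (9, 11). λ = (11 - 17)/(9 - 7) ≡ 61/2 mod 67. 2⁻¹ ≡ 34 (mod 67) since 2·34 = 68 ≡ 1, so λ ≡ 64.
  x = λ² - 7 - 9 = 4096 - 16 ≡ 60; y = λ·(7 - 60) - 17 ≡ 8. → (60, 8)
6P: (60, 8) + (9, 11). λ = (11 - 8)/(9 - 60) ≡ 3/16 mod 67. 16⁻¹ ≡ 21 (mod 67), so λ ≡ 63.
  x = λ² - 60 - 9 = 3969 - 69 ≡ 14; y = λ·(60 - 14) - 8 ≡ 9. → (14, 9)
7P: (14, 9) + (9, 11). λ = (11 - 9)/(9 - 14) ≡ 2/62 mod 67. 62⁻¹ ≡ 40 (mod 67), so λ ≡ 13.
  x = λ² - 14 - 9 = 169 - 23 ≡ 12; y = λ·(14 - 12) - 9 ≡ 17. → (12, 17)
8P: (12, 17) + (9, 11). λ = (11 - 17)/(9 - 12) ≡ 61/64 mod 67. 64⁻¹ ≡ 22 (mod 67) since 64·22 = 1408 ≡ 1, so λ ≡ 2.
  x = λ² - 12 - 9 = 4 - 21 ≡ 50; y = λ·(12 - 50) - 17 ≡ 41. → (50, 41)
9P: (50, 41) + (9, 11). λ = (11 - 41)/(9 - 50) ≡ 37/26 mod 67. 26⁻¹ ≡ 49 (mod 67), so λ ≡ 4.
  x = λ² - 50 - 9 = 16 - 59 ≡ 24; y = λ·(50 - 24) - 41 ≡ 63. → (24, 63)
10P: (24, 63) + (9, 11). λ = (11 - 63)/(9 - 24) ≡ 15/52 mod 67. 52⁻¹ ≡ 58 (mod 67), so λ ≡ 66.
  x = λ² - 24 - 9 = 4356 - 33 ≡ 35; y = λ·(24 - 35) - 63 ≡ 15. → (35, 15)
11P: (35, 15) + (9, 11). λ = (11 - 15)/(9 - 35) ≡ 63/41 mod 67. 41⁻¹ ≡ 18 (mod 67) since 41·18 = 738 ≡ 1, so λ ≡ 62.
  x = λ² - 35 - 9 = 3844 - 44 ≡ 48; y = λ·(35 - 48) - 15 ≡ 50. → (48, 50)
12P: (48, 50) + (9, 11). λ = (11 - 50)/(9 - 48) ≡ 28/28 mod 67. 28⁻¹ ≡ 12 (mod 67), so λ ≡ 1.
  x = λ² - 48 - 9 = 1 - 57 ≡ 11; y = λ·(48 - 11) - 50 ≡ 54. → (11, 54)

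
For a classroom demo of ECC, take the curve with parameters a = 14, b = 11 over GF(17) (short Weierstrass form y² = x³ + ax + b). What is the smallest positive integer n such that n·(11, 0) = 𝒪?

2P: (11, 0) + (11, 0): same x and y₁ ≡ -y₂, so the sum is 𝒪.
2P = 𝒪, so the order is 2.

2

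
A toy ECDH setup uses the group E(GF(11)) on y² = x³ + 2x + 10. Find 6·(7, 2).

Write G = (7, 2).
Repeated addition: build up to 6G.
2G: tangent at (7, 2): λ = (3·7² + 2)/(2·2) ≡ 6/4. 4⁻¹ ≡ 3 (mod 11), so λ ≡ 6·3 ≡ 7.
  x = λ² - 7 - 7 = 49 - 14 ≡ 2; y = λ·(7 - 2) - 2 ≡ 0. → (2, 0)
3G: (2, 0) + (7, 2). λ = (2 - 0)/(7 - 2) ≡ 2/5 mod 11. 5⁻¹ ≡ 9 (mod 11), so λ ≡ 7.
  x = λ² - 2 - 7 = 49 - 9 ≡ 7; y = λ·(2 - 7) - 0 ≡ 9. → (7, 9)
4G: (7, 9) + (7, 2): same x and y₁ ≡ -y₂, so the sum is ∞.
5G: ∞ + (7, 2) = (7, 2) (identity).
6G: tangent at (7, 2): λ = (3·7² + 2)/(2·2) ≡ 6/4. 4⁻¹ ≡ 3 (mod 11), so λ ≡ 6·3 ≡ 7.
  x = λ² - 7 - 7 = 49 - 14 ≡ 2; y = λ·(7 - 2) - 2 ≡ 0. → (2, 0)

(2, 0)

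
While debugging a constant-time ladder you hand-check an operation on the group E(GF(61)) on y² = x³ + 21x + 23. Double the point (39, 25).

tangent at (39, 25): λ = (3·39² + 21)/(2·25) ≡ 9/50. 50⁻¹ ≡ 11 (mod 61), so λ ≡ 9·11 ≡ 38.
  x = λ² - 39 - 39 = 1444 - 78 ≡ 24; y = λ·(39 - 24) - 25 ≡ 57. → (24, 57)

(24, 57)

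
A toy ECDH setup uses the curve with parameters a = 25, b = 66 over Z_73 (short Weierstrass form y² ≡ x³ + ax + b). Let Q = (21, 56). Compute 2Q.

(32, 28)

tangent at (21, 56): λ = (3·21² + 25)/(2·56) ≡ 34/39. 39⁻¹ ≡ 15 (mod 73), so λ ≡ 34·15 ≡ 72.
  x = λ² - 21 - 21 = 5184 - 42 ≡ 32; y = λ·(21 - 32) - 56 ≡ 28. → (32, 28)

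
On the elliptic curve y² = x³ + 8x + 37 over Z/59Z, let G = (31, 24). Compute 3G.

(53, 56)

Repeated addition: build up to 3G.
2G: tangent at (31, 24): λ = (3·31² + 8)/(2·24) ≡ 0/48. 48⁻¹ ≡ 16 (mod 59), so λ ≡ 0·16 ≡ 0.
  x = λ² - 31 - 31 = 0 - 62 ≡ 56; y = λ·(31 - 56) - 24 ≡ 35. → (56, 35)
3G: (56, 35) + (31, 24). λ = (24 - 35)/(31 - 56) ≡ 48/34 mod 59. 34⁻¹ ≡ 33 (mod 59), so λ ≡ 50.
  x = λ² - 56 - 31 = 2500 - 87 ≡ 53; y = λ·(56 - 53) - 35 ≡ 56. → (53, 56)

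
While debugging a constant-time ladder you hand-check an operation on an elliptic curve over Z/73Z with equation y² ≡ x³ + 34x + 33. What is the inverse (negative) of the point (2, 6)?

-(2, 6) = (2, -6 mod 73) = (2, 67).

(2, 67)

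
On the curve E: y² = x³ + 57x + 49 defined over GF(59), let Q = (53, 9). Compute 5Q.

(56, 21)

Repeated addition: build up to 5Q.
2Q: tangent at (53, 9): λ = (3·53² + 57)/(2·9) ≡ 47/18. 18⁻¹ ≡ 23 (mod 59) since 18·23 = 414 ≡ 1, so λ ≡ 47·23 ≡ 19.
  x = λ² - 53 - 53 = 361 - 106 ≡ 19; y = λ·(53 - 19) - 9 ≡ 47. → (19, 47)
3Q: (19, 47) + (53, 9). λ = (9 - 47)/(53 - 19) ≡ 21/34 mod 59. 34⁻¹ ≡ 33 (mod 59), so λ ≡ 44.
  x = λ² - 19 - 53 = 1936 - 72 ≡ 35; y = λ·(19 - 35) - 47 ≡ 16. → (35, 16)
4Q: (35, 16) + (53, 9). λ = (9 - 16)/(53 - 35) ≡ 52/18 mod 59. 18⁻¹ ≡ 23 (mod 59) since 18·23 = 414 ≡ 1, so λ ≡ 16.
  x = λ² - 35 - 53 = 256 - 88 ≡ 50; y = λ·(35 - 50) - 16 ≡ 39. → (50, 39)
5Q: (50, 39) + (53, 9). λ = (9 - 39)/(53 - 50) ≡ 29/3 mod 59. 3⁻¹ ≡ 20 (mod 59) since 3·20 = 60 ≡ 1, so λ ≡ 49.
  x = λ² - 50 - 53 = 2401 - 103 ≡ 56; y = λ·(50 - 56) - 39 ≡ 21. → (56, 21)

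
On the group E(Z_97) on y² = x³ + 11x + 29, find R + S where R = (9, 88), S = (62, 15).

(9, 88) + (62, 15). λ = (15 - 88)/(62 - 9) ≡ 24/53 mod 97. 53⁻¹ ≡ 11 (mod 97) since 53·11 = 583 ≡ 1, so λ ≡ 70.
  x = λ² - 9 - 62 = 4900 - 71 ≡ 76; y = λ·(9 - 76) - 88 ≡ 72. → (76, 72)

(76, 72)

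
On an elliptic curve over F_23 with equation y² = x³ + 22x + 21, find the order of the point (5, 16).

2P: tangent at (5, 16): λ = (3·5² + 22)/(2·16) ≡ 5/9. 9⁻¹ ≡ 18 (mod 23), so λ ≡ 5·18 ≡ 21.
  x = λ² - 5 - 5 = 441 - 10 ≡ 17; y = λ·(5 - 17) - 16 ≡ 8. → (17, 8)
3P: (17, 8) + (5, 16). λ = (16 - 8)/(5 - 17) ≡ 8/11 mod 23. 11⁻¹ ≡ 21 (mod 23), so λ ≡ 7.
  x = λ² - 17 - 5 = 49 - 22 ≡ 4; y = λ·(17 - 4) - 8 ≡ 14. → (4, 14)
4P: (4, 14) + (5, 16). λ = (16 - 14)/(5 - 4) ≡ 2/1 mod 23. 1⁻¹ ≡ 1 (mod 23), so λ ≡ 2.
  x = λ² - 4 - 5 = 4 - 9 ≡ 18; y = λ·(4 - 18) - 14 ≡ 4. → (18, 4)
5P: (18, 4) + (5, 16). λ = (16 - 4)/(5 - 18) ≡ 12/10 mod 23. 10⁻¹ ≡ 7 (mod 23), so λ ≡ 15.
  x = λ² - 18 - 5 = 225 - 23 ≡ 18; y = λ·(18 - 18) - 4 ≡ 19. → (18, 19)
6P: (18, 19) + (5, 16). λ = (16 - 19)/(5 - 18) ≡ 20/10 mod 23. 10⁻¹ ≡ 7 (mod 23), so λ ≡ 2.
  x = λ² - 18 - 5 = 4 - 23 ≡ 4; y = λ·(18 - 4) - 19 ≡ 9. → (4, 9)
7P: (4, 9) + (5, 16). λ = (16 - 9)/(5 - 4) ≡ 7/1 mod 23. 1⁻¹ ≡ 1 (mod 23) since 1·1 = 1 ≡ 1, so λ ≡ 7.
  x = λ² - 4 - 5 = 49 - 9 ≡ 17; y = λ·(4 - 17) - 9 ≡ 15. → (17, 15)
8P: (17, 15) + (5, 16). λ = (16 - 15)/(5 - 17) ≡ 1/11 mod 23. 11⁻¹ ≡ 21 (mod 23) since 11·21 = 231 ≡ 1, so λ ≡ 21.
  x = λ² - 17 - 5 = 441 - 22 ≡ 5; y = λ·(17 - 5) - 15 ≡ 7. → (5, 7)
9P: (5, 7) + (5, 16): same x and y₁ ≡ -y₂, so the sum is O.
9P = O, so the order is 9.

9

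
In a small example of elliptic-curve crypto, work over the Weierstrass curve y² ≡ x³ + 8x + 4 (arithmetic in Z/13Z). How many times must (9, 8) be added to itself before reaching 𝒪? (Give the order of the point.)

6

2P: tangent at (9, 8): λ = (3·9² + 8)/(2·8) ≡ 4/3. 3⁻¹ ≡ 9 (mod 13) since 3·9 = 27 ≡ 1, so λ ≡ 4·9 ≡ 10.
  x = λ² - 9 - 9 = 100 - 18 ≡ 4; y = λ·(9 - 4) - 8 ≡ 3. → (4, 3)
3P: (4, 3) + (9, 8). λ = (8 - 3)/(9 - 4) ≡ 5/5 mod 13. 5⁻¹ ≡ 8 (mod 13) since 5·8 = 40 ≡ 1, so λ ≡ 1.
  x = λ² - 4 - 9 = 1 - 13 ≡ 1; y = λ·(4 - 1) - 3 ≡ 0. → (1, 0)
4P: (1, 0) + (9, 8). λ = (8 - 0)/(9 - 1) ≡ 8/8 mod 13. 8⁻¹ ≡ 5 (mod 13), so λ ≡ 1.
  x = λ² - 1 - 9 = 1 - 10 ≡ 4; y = λ·(1 - 4) - 0 ≡ 10. → (4, 10)
5P: (4, 10) + (9, 8). λ = (8 - 10)/(9 - 4) ≡ 11/5 mod 13. 5⁻¹ ≡ 8 (mod 13) since 5·8 = 40 ≡ 1, so λ ≡ 10.
  x = λ² - 4 - 9 = 100 - 13 ≡ 9; y = λ·(4 - 9) - 10 ≡ 5. → (9, 5)
6P: (9, 5) + (9, 8): same x and y₁ ≡ -y₂, so the sum is 𝒪.
6P = 𝒪, so the order is 6.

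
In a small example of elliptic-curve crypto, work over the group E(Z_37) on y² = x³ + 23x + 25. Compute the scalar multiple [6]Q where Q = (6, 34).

Double-and-add on 6 = (110)₂. Start with Q = (6, 34) for the leading 1-bit.
double: tangent at (6, 34): λ = (3·6² + 23)/(2·34) ≡ 20/31. 31⁻¹ ≡ 6 (mod 37), so λ ≡ 20·6 ≡ 9.
  x = λ² - 6 - 6 = 81 - 12 ≡ 32; y = λ·(6 - 32) - 34 ≡ 28. → (32, 28)
add Q: (32, 28) + (6, 34). λ = (34 - 28)/(6 - 32) ≡ 6/11 mod 37. 11⁻¹ ≡ 27 (mod 37), so λ ≡ 14.
  x = λ² - 32 - 6 = 196 - 38 ≡ 10; y = λ·(32 - 10) - 28 ≡ 21. → (10, 21)
double: tangent at (10, 21): λ = (3·10² + 23)/(2·21) ≡ 27/5. 5⁻¹ ≡ 15 (mod 37), so λ ≡ 27·15 ≡ 35.
  x = λ² - 10 - 10 = 1225 - 20 ≡ 21; y = λ·(10 - 21) - 21 ≡ 1. → (21, 1)

(21, 1)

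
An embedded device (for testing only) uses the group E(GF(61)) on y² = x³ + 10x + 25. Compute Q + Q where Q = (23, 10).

tangent at (23, 10): λ = (3·23² + 10)/(2·10) ≡ 11/20. 20⁻¹ ≡ 58 (mod 61) since 20·58 = 1160 ≡ 1, so λ ≡ 11·58 ≡ 28.
  x = λ² - 23 - 23 = 784 - 46 ≡ 6; y = λ·(23 - 6) - 10 ≡ 39. → (6, 39)

(6, 39)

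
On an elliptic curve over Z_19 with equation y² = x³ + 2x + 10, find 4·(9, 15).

(3, 10)

Write P = (9, 15).
Double-and-add on 4 = (100)₂. Start with P = (9, 15) for the leading 1-bit.
double: tangent at (9, 15): λ = (3·9² + 2)/(2·15) ≡ 17/11. 11⁻¹ ≡ 7 (mod 19) since 11·7 = 77 ≡ 1, so λ ≡ 17·7 ≡ 5.
  x = λ² - 9 - 9 = 25 - 18 ≡ 7; y = λ·(9 - 7) - 15 ≡ 14. → (7, 14)
double: tangent at (7, 14): λ = (3·7² + 2)/(2·14) ≡ 16/9. 9⁻¹ ≡ 17 (mod 19), so λ ≡ 16·17 ≡ 6.
  x = λ² - 7 - 7 = 36 - 14 ≡ 3; y = λ·(7 - 3) - 14 ≡ 10. → (3, 10)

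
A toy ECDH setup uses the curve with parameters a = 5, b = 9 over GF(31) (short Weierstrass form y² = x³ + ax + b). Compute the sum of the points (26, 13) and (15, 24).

(22, 14)

(26, 13) + (15, 24). λ = (24 - 13)/(15 - 26) ≡ 11/20 mod 31. 20⁻¹ ≡ 14 (mod 31), so λ ≡ 30.
  x = λ² - 26 - 15 = 900 - 41 ≡ 22; y = λ·(26 - 22) - 13 ≡ 14. → (22, 14)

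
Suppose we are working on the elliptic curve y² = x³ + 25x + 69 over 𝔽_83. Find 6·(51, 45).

Write Q = (51, 45).
Repeated addition: build up to 6Q.
2Q: tangent at (51, 45): λ = (3·51² + 25)/(2·45) ≡ 26/7. 7⁻¹ ≡ 12 (mod 83), so λ ≡ 26·12 ≡ 63.
  x = λ² - 51 - 51 = 3969 - 102 ≡ 49; y = λ·(51 - 49) - 45 ≡ 81. → (49, 81)
3Q: (49, 81) + (51, 45). λ = (45 - 81)/(51 - 49) ≡ 47/2 mod 83. 2⁻¹ ≡ 42 (mod 83) since 2·42 = 84 ≡ 1, so λ ≡ 65.
  x = λ² - 49 - 51 = 4225 - 100 ≡ 58; y = λ·(49 - 58) - 81 ≡ 81. → (58, 81)
4Q: (58, 81) + (51, 45). λ = (45 - 81)/(51 - 58) ≡ 47/76 mod 83. 76⁻¹ ≡ 71 (mod 83) since 76·71 = 5396 ≡ 1, so λ ≡ 17.
  x = λ² - 58 - 51 = 289 - 109 ≡ 14; y = λ·(58 - 14) - 81 ≡ 3. → (14, 3)
5Q: (14, 3) + (51, 45). λ = (45 - 3)/(51 - 14) ≡ 42/37 mod 83. 37⁻¹ ≡ 9 (mod 83) since 37·9 = 333 ≡ 1, so λ ≡ 46.
  x = λ² - 14 - 51 = 2116 - 65 ≡ 59; y = λ·(14 - 59) - 3 ≡ 2. → (59, 2)
6Q: (59, 2) + (51, 45). λ = (45 - 2)/(51 - 59) ≡ 43/75 mod 83. 75⁻¹ ≡ 31 (mod 83) since 75·31 = 2325 ≡ 1, so λ ≡ 5.
  x = λ² - 59 - 51 = 25 - 110 ≡ 81; y = λ·(59 - 81) - 2 ≡ 54. → (81, 54)

(81, 54)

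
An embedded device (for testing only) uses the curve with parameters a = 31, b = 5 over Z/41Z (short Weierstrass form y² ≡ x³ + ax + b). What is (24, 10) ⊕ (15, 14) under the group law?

(27, 5)

(24, 10) + (15, 14). λ = (14 - 10)/(15 - 24) ≡ 4/32 mod 41. 32⁻¹ ≡ 9 (mod 41), so λ ≡ 36.
  x = λ² - 24 - 15 = 1296 - 39 ≡ 27; y = λ·(24 - 27) - 10 ≡ 5. → (27, 5)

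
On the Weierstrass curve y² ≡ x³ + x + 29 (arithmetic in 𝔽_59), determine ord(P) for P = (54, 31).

6

2P: tangent at (54, 31): λ = (3·54² + 1)/(2·31) ≡ 17/3. 3⁻¹ ≡ 20 (mod 59), so λ ≡ 17·20 ≡ 45.
  x = λ² - 54 - 54 = 2025 - 108 ≡ 29; y = λ·(54 - 29) - 31 ≡ 32. → (29, 32)
3P: (29, 32) + (54, 31). λ = (31 - 32)/(54 - 29) ≡ 58/25 mod 59. 25⁻¹ ≡ 26 (mod 59), so λ ≡ 33.
  x = λ² - 29 - 54 = 1089 - 83 ≡ 3; y = λ·(29 - 3) - 32 ≡ 0. → (3, 0)
4P: (3, 0) + (54, 31). λ = (31 - 0)/(54 - 3) ≡ 31/51 mod 59. 51⁻¹ ≡ 22 (mod 59) since 51·22 = 1122 ≡ 1, so λ ≡ 33.
  x = λ² - 3 - 54 = 1089 - 57 ≡ 29; y = λ·(3 - 29) - 0 ≡ 27. → (29, 27)
5P: (29, 27) + (54, 31). λ = (31 - 27)/(54 - 29) ≡ 4/25 mod 59. 25⁻¹ ≡ 26 (mod 59), so λ ≡ 45.
  x = λ² - 29 - 54 = 2025 - 83 ≡ 54; y = λ·(29 - 54) - 27 ≡ 28. → (54, 28)
6P: (54, 28) + (54, 31): same x and y₁ ≡ -y₂, so the sum is ∞.
6P = ∞, so the order is 6.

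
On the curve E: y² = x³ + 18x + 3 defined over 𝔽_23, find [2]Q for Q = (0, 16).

(4, 22)

tangent at (0, 16): λ = (3·0² + 18)/(2·16) ≡ 18/9. 9⁻¹ ≡ 18 (mod 23), so λ ≡ 18·18 ≡ 2.
  x = λ² - 0 - 0 = 4 - 0 ≡ 4; y = λ·(0 - 4) - 16 ≡ 22. → (4, 22)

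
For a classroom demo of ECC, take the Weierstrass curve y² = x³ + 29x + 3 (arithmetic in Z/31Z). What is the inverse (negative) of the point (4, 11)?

(4, 20)

-(4, 11) = (4, -11 mod 31) = (4, 20).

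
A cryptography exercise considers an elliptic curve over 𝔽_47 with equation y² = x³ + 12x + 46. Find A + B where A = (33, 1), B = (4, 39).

(22, 17)

(33, 1) + (4, 39). λ = (39 - 1)/(4 - 33) ≡ 38/18 mod 47. 18⁻¹ ≡ 34 (mod 47) since 18·34 = 612 ≡ 1, so λ ≡ 23.
  x = λ² - 33 - 4 = 529 - 37 ≡ 22; y = λ·(33 - 22) - 1 ≡ 17. → (22, 17)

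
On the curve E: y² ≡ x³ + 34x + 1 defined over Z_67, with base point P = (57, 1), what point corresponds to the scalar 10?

Double-and-add on 10 = (1010)₂. Start with P = (57, 1) for the leading 1-bit.
double: tangent at (57, 1): λ = (3·57² + 34)/(2·1) ≡ 66/2. 2⁻¹ ≡ 34 (mod 67), so λ ≡ 66·34 ≡ 33.
  x = λ² - 57 - 57 = 1089 - 114 ≡ 37; y = λ·(57 - 37) - 1 ≡ 56. → (37, 56)
double: tangent at (37, 56): λ = (3·37² + 34)/(2·56) ≡ 54/45. 45⁻¹ ≡ 3 (mod 67), so λ ≡ 54·3 ≡ 28.
  x = λ² - 37 - 37 = 784 - 74 ≡ 40; y = λ·(37 - 40) - 56 ≡ 61. → (40, 61)
add P: (40, 61) + (57, 1). λ = (1 - 61)/(57 - 40) ≡ 7/17 mod 67. 17⁻¹ ≡ 4 (mod 67) since 17·4 = 68 ≡ 1, so λ ≡ 28.
  x = λ² - 40 - 57 = 784 - 97 ≡ 17; y = λ·(40 - 17) - 61 ≡ 47. → (17, 47)
double: tangent at (17, 47): λ = (3·17² + 34)/(2·47) ≡ 30/27. 27⁻¹ ≡ 5 (mod 67), so λ ≡ 30·5 ≡ 16.
  x = λ² - 17 - 17 = 256 - 34 ≡ 21; y = λ·(17 - 21) - 47 ≡ 23. → (21, 23)

(21, 23)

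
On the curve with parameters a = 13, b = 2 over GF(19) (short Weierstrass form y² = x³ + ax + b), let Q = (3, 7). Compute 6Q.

Double-and-add on 6 = (110)₂. Start with Q = (3, 7) for the leading 1-bit.
double: tangent at (3, 7): λ = (3·3² + 13)/(2·7) ≡ 2/14. 14⁻¹ ≡ 15 (mod 19) since 14·15 = 210 ≡ 1, so λ ≡ 2·15 ≡ 11.
  x = λ² - 3 - 3 = 121 - 6 ≡ 1; y = λ·(3 - 1) - 7 ≡ 15. → (1, 15)
add Q: (1, 15) + (3, 7). λ = (7 - 15)/(3 - 1) ≡ 11/2 mod 19. 2⁻¹ ≡ 10 (mod 19) since 2·10 = 20 ≡ 1, so λ ≡ 15.
  x = λ² - 1 - 3 = 225 - 4 ≡ 12; y = λ·(1 - 12) - 15 ≡ 10. → (12, 10)
double: tangent at (12, 10): λ = (3·12² + 13)/(2·10) ≡ 8/1. 1⁻¹ ≡ 1 (mod 19) since 1·1 = 1 ≡ 1, so λ ≡ 8·1 ≡ 8.
  x = λ² - 12 - 12 = 64 - 24 ≡ 2; y = λ·(12 - 2) - 10 ≡ 13. → (2, 13)

(2, 13)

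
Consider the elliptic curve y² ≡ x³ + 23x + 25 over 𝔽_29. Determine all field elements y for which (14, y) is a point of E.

none

x³ + 23x + 25 = 3091 ≡ 17 (mod 29).
17 is a non-residue mod 29; no y exists.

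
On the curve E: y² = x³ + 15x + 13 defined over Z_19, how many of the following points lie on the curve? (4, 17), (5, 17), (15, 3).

2

(4, 17): 17² ≡ 4, rhs ≡ 4 → on.
(5, 17): 17² ≡ 4, rhs ≡ 4 → on.
(15, 3): 3² ≡ 9, rhs ≡ 3 → off.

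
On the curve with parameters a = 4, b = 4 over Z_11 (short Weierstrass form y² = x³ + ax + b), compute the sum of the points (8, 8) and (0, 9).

(8, 8) + (0, 9). λ = (9 - 8)/(0 - 8) ≡ 1/3 mod 11. 3⁻¹ ≡ 4 (mod 11) since 3·4 = 12 ≡ 1, so λ ≡ 4.
  x = λ² - 8 - 0 = 16 - 8 ≡ 8; y = λ·(8 - 8) - 8 ≡ 3. → (8, 3)

(8, 3)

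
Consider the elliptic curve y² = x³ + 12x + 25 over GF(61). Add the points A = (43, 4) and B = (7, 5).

(7, 56)

(43, 4) + (7, 5). λ = (5 - 4)/(7 - 43) ≡ 1/25 mod 61. 25⁻¹ ≡ 22 (mod 61), so λ ≡ 22.
  x = λ² - 43 - 7 = 484 - 50 ≡ 7; y = λ·(43 - 7) - 4 ≡ 56. → (7, 56)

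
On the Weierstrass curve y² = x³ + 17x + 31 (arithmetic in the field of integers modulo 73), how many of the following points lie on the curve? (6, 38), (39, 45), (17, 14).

(6, 38): 38² ≡ 57, rhs ≡ 57 → on.
(39, 45): 45² ≡ 54, rhs ≡ 7 → off.
(17, 14): 14² ≡ 50, rhs ≡ 50 → on.

2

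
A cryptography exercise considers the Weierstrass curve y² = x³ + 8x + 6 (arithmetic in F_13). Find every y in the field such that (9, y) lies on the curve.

x³ + 8x + 6 = 807 ≡ 1 (mod 13).
Square roots of 1 mod 13: 1 and 12 (since 1² = 1 ≡ 1).

1, 12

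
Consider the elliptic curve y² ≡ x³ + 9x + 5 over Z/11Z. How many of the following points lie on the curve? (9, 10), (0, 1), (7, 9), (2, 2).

(9, 10): 10² ≡ 1, rhs ≡ 1 → on.
(0, 1): 1² ≡ 1, rhs ≡ 5 → off.
(7, 9): 9² ≡ 4, rhs ≡ 4 → on.
(2, 2): 2² ≡ 4, rhs ≡ 9 → off.

2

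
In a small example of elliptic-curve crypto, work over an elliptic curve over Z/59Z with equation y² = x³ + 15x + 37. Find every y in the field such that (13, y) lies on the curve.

none

x³ + 15x + 37 = 2429 ≡ 10 (mod 59).
10 is a non-residue mod 59; no y exists.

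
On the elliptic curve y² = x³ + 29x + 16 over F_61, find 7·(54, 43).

Write G = (54, 43).
Repeated addition: build up to 7G.
2G: tangent at (54, 43): λ = (3·54² + 29)/(2·43) ≡ 54/25. 25⁻¹ ≡ 22 (mod 61), so λ ≡ 54·22 ≡ 29.
  x = λ² - 54 - 54 = 841 - 108 ≡ 1; y = λ·(54 - 1) - 43 ≡ 30. → (1, 30)
3G: (1, 30) + (54, 43). λ = (43 - 30)/(54 - 1) ≡ 13/53 mod 61. 53⁻¹ ≡ 38 (mod 61), so λ ≡ 6.
  x = λ² - 1 - 54 = 36 - 55 ≡ 42; y = λ·(1 - 42) - 30 ≡ 29. → (42, 29)
4G: (42, 29) + (54, 43). λ = (43 - 29)/(54 - 42) ≡ 14/12 mod 61. 12⁻¹ ≡ 56 (mod 61), so λ ≡ 52.
  x = λ² - 42 - 54 = 2704 - 96 ≡ 46; y = λ·(42 - 46) - 29 ≡ 7. → (46, 7)
5G: (46, 7) + (54, 43). λ = (43 - 7)/(54 - 46) ≡ 36/8 mod 61. 8⁻¹ ≡ 23 (mod 61) since 8·23 = 184 ≡ 1, so λ ≡ 35.
  x = λ² - 46 - 54 = 1225 - 100 ≡ 27; y = λ·(46 - 27) - 7 ≡ 48. → (27, 48)
6G: (27, 48) + (54, 43). λ = (43 - 48)/(54 - 27) ≡ 56/27 mod 61. 27⁻¹ ≡ 52 (mod 61) since 27·52 = 1404 ≡ 1, so λ ≡ 45.
  x = λ² - 27 - 54 = 2025 - 81 ≡ 53; y = λ·(27 - 53) - 48 ≡ 2. → (53, 2)
7G: (53, 2) + (54, 43). λ = (43 - 2)/(54 - 53) ≡ 41/1 mod 61. 1⁻¹ ≡ 1 (mod 61) since 1·1 = 1 ≡ 1, so λ ≡ 41.
  x = λ² - 53 - 54 = 1681 - 107 ≡ 49; y = λ·(53 - 49) - 2 ≡ 40. → (49, 40)

(49, 40)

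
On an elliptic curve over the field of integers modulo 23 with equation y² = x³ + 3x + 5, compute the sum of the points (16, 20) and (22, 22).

(3, 15)

(16, 20) + (22, 22). λ = (22 - 20)/(22 - 16) ≡ 2/6 mod 23. 6⁻¹ ≡ 4 (mod 23), so λ ≡ 8.
  x = λ² - 16 - 22 = 64 - 38 ≡ 3; y = λ·(16 - 3) - 20 ≡ 15. → (3, 15)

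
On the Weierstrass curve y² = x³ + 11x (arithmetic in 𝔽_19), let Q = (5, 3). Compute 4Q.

Repeated addition: build up to 4Q.
2Q: tangent at (5, 3): λ = (3·5² + 11)/(2·3) ≡ 10/6. 6⁻¹ ≡ 16 (mod 19) since 6·16 = 96 ≡ 1, so λ ≡ 10·16 ≡ 8.
  x = λ² - 5 - 5 = 64 - 10 ≡ 16; y = λ·(5 - 16) - 3 ≡ 4. → (16, 4)
3Q: (16, 4) + (5, 3). λ = (3 - 4)/(5 - 16) ≡ 18/8 mod 19. 8⁻¹ ≡ 12 (mod 19), so λ ≡ 7.
  x = λ² - 16 - 5 = 49 - 21 ≡ 9; y = λ·(16 - 9) - 4 ≡ 7. → (9, 7)
4Q: (9, 7) + (5, 3). λ = (3 - 7)/(5 - 9) ≡ 15/15 mod 19. 15⁻¹ ≡ 14 (mod 19), so λ ≡ 1.
  x = λ² - 9 - 5 = 1 - 14 ≡ 6; y = λ·(9 - 6) - 7 ≡ 15. → (6, 15)

(6, 15)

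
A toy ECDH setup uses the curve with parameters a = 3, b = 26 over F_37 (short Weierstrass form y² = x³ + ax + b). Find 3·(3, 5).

O

Write Q = (3, 5).
Repeated addition: build up to 3Q.
2Q: tangent at (3, 5): λ = (3·3² + 3)/(2·5) ≡ 30/10. 10⁻¹ ≡ 26 (mod 37), so λ ≡ 30·26 ≡ 3.
  x = λ² - 3 - 3 = 9 - 6 ≡ 3; y = λ·(3 - 3) - 5 ≡ 32. → (3, 32)
3Q: (3, 32) + (3, 5): same x and y₁ ≡ -y₂, so the sum is O.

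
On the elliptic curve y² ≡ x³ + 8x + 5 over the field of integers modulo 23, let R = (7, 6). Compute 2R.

tangent at (7, 6): λ = (3·7² + 8)/(2·6) ≡ 17/12. 12⁻¹ ≡ 2 (mod 23) since 12·2 = 24 ≡ 1, so λ ≡ 17·2 ≡ 11.
  x = λ² - 7 - 7 = 121 - 14 ≡ 15; y = λ·(7 - 15) - 6 ≡ 21. → (15, 21)

(15, 21)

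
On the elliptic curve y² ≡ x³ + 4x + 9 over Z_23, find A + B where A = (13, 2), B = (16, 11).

(13, 2) + (16, 11). λ = (11 - 2)/(16 - 13) ≡ 9/3 mod 23. 3⁻¹ ≡ 8 (mod 23) since 3·8 = 24 ≡ 1, so λ ≡ 3.
  x = λ² - 13 - 16 = 9 - 29 ≡ 3; y = λ·(13 - 3) - 2 ≡ 5. → (3, 5)

(3, 5)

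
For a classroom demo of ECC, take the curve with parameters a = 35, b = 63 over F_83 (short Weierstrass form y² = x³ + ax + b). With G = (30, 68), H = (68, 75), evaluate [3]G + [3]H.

First 3G:
Repeated addition: build up to 3G.
2G: tangent at (30, 68): λ = (3·30² + 35)/(2·68) ≡ 79/53. 53⁻¹ ≡ 47 (mod 83) since 53·47 = 2491 ≡ 1, so λ ≡ 79·47 ≡ 61.
  x = λ² - 30 - 30 = 3721 - 60 ≡ 9; y = λ·(30 - 9) - 68 ≡ 51. → (9, 51)
3G: (9, 51) + (30, 68). λ = (68 - 51)/(30 - 9) ≡ 17/21 mod 83. 21⁻¹ ≡ 4 (mod 83), so λ ≡ 68.
  x = λ² - 9 - 30 = 4624 - 39 ≡ 20; y = λ·(9 - 20) - 51 ≡ 31. → (20, 31)
3G = (20, 31).
Next 3H:
Repeated addition: build up to 3H.
2H: tangent at (68, 75): λ = (3·68² + 35)/(2·75) ≡ 46/67. 67⁻¹ ≡ 57 (mod 83), so λ ≡ 46·57 ≡ 49.
  x = λ² - 68 - 68 = 2401 - 136 ≡ 24; y = λ·(68 - 24) - 75 ≡ 6. → (24, 6)
3H: (24, 6) + (68, 75). λ = (75 - 6)/(68 - 24) ≡ 69/44 mod 83. 44⁻¹ ≡ 17 (mod 83), so λ ≡ 11.
  x = λ² - 24 - 68 = 121 - 92 ≡ 29; y = λ·(24 - 29) - 6 ≡ 22. → (29, 22)
3H = (29, 22).
Finally 3G + 3H:
(20, 31) + (29, 22). λ = (22 - 31)/(29 - 20) ≡ 74/9 mod 83. 9⁻¹ ≡ 37 (mod 83), so λ ≡ 82.
  x = λ² - 20 - 29 = 6724 - 49 ≡ 35; y = λ·(20 - 35) - 31 ≡ 67. → (35, 67)

(35, 67)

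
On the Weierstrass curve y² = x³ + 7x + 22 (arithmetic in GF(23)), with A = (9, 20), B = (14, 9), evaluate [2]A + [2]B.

First 2A:
Repeated addition: build up to 2A.
2A: tangent at (9, 20): λ = (3·9² + 7)/(2·20) ≡ 20/17. 17⁻¹ ≡ 19 (mod 23), so λ ≡ 20·19 ≡ 12.
  x = λ² - 9 - 9 = 144 - 18 ≡ 11; y = λ·(9 - 11) - 20 ≡ 2. → (11, 2)
2A = (11, 2).
Next 2B:
Repeated addition: build up to 2B.
2B: tangent at (14, 9): λ = (3·14² + 7)/(2·9) ≡ 20/18. 18⁻¹ ≡ 9 (mod 23), so λ ≡ 20·9 ≡ 19.
  x = λ² - 14 - 14 = 361 - 28 ≡ 11; y = λ·(14 - 11) - 9 ≡ 2. → (11, 2)
2B = (11, 2).
Finally 2A + 2B:
tangent at (11, 2): λ = (3·11² + 7)/(2·2) ≡ 2/4. 4⁻¹ ≡ 6 (mod 23), so λ ≡ 2·6 ≡ 12.
  x = λ² - 11 - 11 = 144 - 22 ≡ 7; y = λ·(11 - 7) - 2 ≡ 0. → (7, 0)

(7, 0)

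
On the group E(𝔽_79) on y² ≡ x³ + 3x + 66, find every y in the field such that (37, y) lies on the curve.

none

x³ + 3x + 66 = 50830 ≡ 33 (mod 79).
33 is a non-residue mod 79; no y exists.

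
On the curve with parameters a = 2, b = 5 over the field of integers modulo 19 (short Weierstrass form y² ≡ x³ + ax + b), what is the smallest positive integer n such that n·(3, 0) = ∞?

2P: (3, 0) + (3, 0): same x and y₁ ≡ -y₂, so the sum is ∞.
2P = ∞, so the order is 2.

2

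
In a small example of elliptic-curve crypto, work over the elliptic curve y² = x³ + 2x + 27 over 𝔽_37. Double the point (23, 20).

tangent at (23, 20): λ = (3·23² + 2)/(2·20) ≡ 35/3. 3⁻¹ ≡ 25 (mod 37), so λ ≡ 35·25 ≡ 24.
  x = λ² - 23 - 23 = 576 - 46 ≡ 12; y = λ·(23 - 12) - 20 ≡ 22. → (12, 22)

(12, 22)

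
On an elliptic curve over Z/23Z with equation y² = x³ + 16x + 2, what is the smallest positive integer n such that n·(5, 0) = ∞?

2P: (5, 0) + (5, 0): same x and y₁ ≡ -y₂, so the sum is ∞.
2P = ∞, so the order is 2.

2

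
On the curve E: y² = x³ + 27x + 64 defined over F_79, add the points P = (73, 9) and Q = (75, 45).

(18, 33)

(73, 9) + (75, 45). λ = (45 - 9)/(75 - 73) ≡ 36/2 mod 79. 2⁻¹ ≡ 40 (mod 79), so λ ≡ 18.
  x = λ² - 73 - 75 = 324 - 148 ≡ 18; y = λ·(73 - 18) - 9 ≡ 33. → (18, 33)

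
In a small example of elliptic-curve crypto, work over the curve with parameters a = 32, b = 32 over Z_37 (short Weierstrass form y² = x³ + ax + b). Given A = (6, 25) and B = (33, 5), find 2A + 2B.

First 2A:
Repeated addition: build up to 2A.
2A: tangent at (6, 25): λ = (3·6² + 32)/(2·25) ≡ 29/13. 13⁻¹ ≡ 20 (mod 37), so λ ≡ 29·20 ≡ 25.
  x = λ² - 6 - 6 = 625 - 12 ≡ 21; y = λ·(6 - 21) - 25 ≡ 7. → (21, 7)
2A = (21, 7).
Next 2B:
Repeated addition: build up to 2B.
2B: tangent at (33, 5): λ = (3·33² + 32)/(2·5) ≡ 6/10. 10⁻¹ ≡ 26 (mod 37) since 10·26 = 260 ≡ 1, so λ ≡ 6·26 ≡ 8.
  x = λ² - 33 - 33 = 64 - 66 ≡ 35; y = λ·(33 - 35) - 5 ≡ 16. → (35, 16)
2B = (35, 16).
Finally 2A + 2B:
(21, 7) + (35, 16). λ = (16 - 7)/(35 - 21) ≡ 9/14 mod 37. 14⁻¹ ≡ 8 (mod 37), so λ ≡ 35.
  x = λ² - 21 - 35 = 1225 - 56 ≡ 22; y = λ·(21 - 22) - 7 ≡ 32. → (22, 32)

(22, 32)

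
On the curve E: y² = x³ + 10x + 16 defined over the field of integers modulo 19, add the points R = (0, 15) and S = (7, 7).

(4, 14)

(0, 15) + (7, 7). λ = (7 - 15)/(7 - 0) ≡ 11/7 mod 19. 7⁻¹ ≡ 11 (mod 19), so λ ≡ 7.
  x = λ² - 0 - 7 = 49 - 7 ≡ 4; y = λ·(0 - 4) - 15 ≡ 14. → (4, 14)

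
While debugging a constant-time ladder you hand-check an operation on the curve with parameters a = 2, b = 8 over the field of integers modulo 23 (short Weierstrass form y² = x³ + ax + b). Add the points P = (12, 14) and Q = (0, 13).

(15, 3)

(12, 14) + (0, 13). λ = (13 - 14)/(0 - 12) ≡ 22/11 mod 23. 11⁻¹ ≡ 21 (mod 23), so λ ≡ 2.
  x = λ² - 12 - 0 = 4 - 12 ≡ 15; y = λ·(12 - 15) - 14 ≡ 3. → (15, 3)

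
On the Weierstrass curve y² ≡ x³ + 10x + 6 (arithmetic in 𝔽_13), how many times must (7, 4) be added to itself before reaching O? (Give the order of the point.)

7

2P: tangent at (7, 4): λ = (3·7² + 10)/(2·4) ≡ 1/8. 8⁻¹ ≡ 5 (mod 13), so λ ≡ 1·5 ≡ 5.
  x = λ² - 7 - 7 = 25 - 14 ≡ 11; y = λ·(7 - 11) - 4 ≡ 2. → (11, 2)
3P: (11, 2) + (7, 4). λ = (4 - 2)/(7 - 11) ≡ 2/9 mod 13. 9⁻¹ ≡ 3 (mod 13) since 9·3 = 27 ≡ 1, so λ ≡ 6.
  x = λ² - 11 - 7 = 36 - 18 ≡ 5; y = λ·(11 - 5) - 2 ≡ 8. → (5, 8)
4P: (5, 8) + (7, 4). λ = (4 - 8)/(7 - 5) ≡ 9/2 mod 13. 2⁻¹ ≡ 7 (mod 13), so λ ≡ 11.
  x = λ² - 5 - 7 = 121 - 12 ≡ 5; y = λ·(5 - 5) - 8 ≡ 5. → (5, 5)
5P: (5, 5) + (7, 4). λ = (4 - 5)/(7 - 5) ≡ 12/2 mod 13. 2⁻¹ ≡ 7 (mod 13), so λ ≡ 6.
  x = λ² - 5 - 7 = 36 - 12 ≡ 11; y = λ·(5 - 11) - 5 ≡ 11. → (11, 11)
6P: (11, 11) + (7, 4). λ = (4 - 11)/(7 - 11) ≡ 6/9 mod 13. 9⁻¹ ≡ 3 (mod 13), so λ ≡ 5.
  x = λ² - 11 - 7 = 25 - 18 ≡ 7; y = λ·(11 - 7) - 11 ≡ 9. → (7, 9)
7P: (7, 9) + (7, 4): same x and y₁ ≡ -y₂, so the sum is O.
7P = O, so the order is 7.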